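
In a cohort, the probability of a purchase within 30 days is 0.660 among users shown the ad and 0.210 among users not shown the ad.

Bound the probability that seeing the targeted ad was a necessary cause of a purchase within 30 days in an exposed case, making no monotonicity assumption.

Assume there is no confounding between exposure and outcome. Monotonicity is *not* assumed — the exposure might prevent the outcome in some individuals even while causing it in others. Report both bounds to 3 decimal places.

0.682 ≤ PN ≤ 1.000

Let p₁ = 0.66, p₀ = 0.21.
Under exogeneity alone the bounds on PN are max{0,(p₁−p₀)/p₁} ≤ PN ≤ min{1,(1−p₀)/p₁}.
  lower = (p₁ − p₀)/p₁ = 0.45 / 0.66 ≈ 0.6818
  upper = min{1, (1 − p₀)/p₁} = 0.79 / 0.66 ≈ 1.1970 → capped at 1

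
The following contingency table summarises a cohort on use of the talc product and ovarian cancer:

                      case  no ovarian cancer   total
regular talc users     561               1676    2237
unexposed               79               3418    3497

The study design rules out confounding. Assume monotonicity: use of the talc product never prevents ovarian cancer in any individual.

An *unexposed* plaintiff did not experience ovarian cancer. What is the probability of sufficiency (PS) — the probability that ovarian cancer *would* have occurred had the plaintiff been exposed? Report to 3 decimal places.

PS ≈ 0.233

p₁ = P(outcome | exposed) = 561/2237 = 0.25078
p₀ = P(outcome | unexposed) = 79/3497 = 0.022591
Under exogeneity and monotonicity, PS = (p₁ − p₀)/(1 − p₀).
PS = (0.25078 − 0.022591) / 0.97741 ≈ 0.2335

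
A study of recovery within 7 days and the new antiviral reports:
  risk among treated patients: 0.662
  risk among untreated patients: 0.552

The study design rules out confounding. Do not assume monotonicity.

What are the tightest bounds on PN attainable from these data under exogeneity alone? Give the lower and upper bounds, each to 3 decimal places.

0.166 ≤ PN ≤ 0.677

Let p₁ = 0.662, p₀ = 0.552.
Under exogeneity alone the bounds on PN are max{0,(p₁−p₀)/p₁} ≤ PN ≤ min{1,(1−p₀)/p₁}.
  lower = (p₁ − p₀)/p₁ = 0.11 / 0.662 ≈ 0.1662
  upper = min{1, (1 − p₀)/p₁} = 0.448 / 0.662 ≈ 0.6767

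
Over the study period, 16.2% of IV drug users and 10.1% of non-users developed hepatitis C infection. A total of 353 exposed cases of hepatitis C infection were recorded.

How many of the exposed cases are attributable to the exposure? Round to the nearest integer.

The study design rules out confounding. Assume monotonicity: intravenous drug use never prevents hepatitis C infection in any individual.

p₁ = 0.162, p₀ = 0.101.
PN = (p₁ − p₀)/p₁ = (0.162 − 0.101) / 0.162 ≈ 0.37654.
Attributable cases ≈ PN × (exposed cases) = 0.37654 × 353 ≈ 132.92.

about 133 cases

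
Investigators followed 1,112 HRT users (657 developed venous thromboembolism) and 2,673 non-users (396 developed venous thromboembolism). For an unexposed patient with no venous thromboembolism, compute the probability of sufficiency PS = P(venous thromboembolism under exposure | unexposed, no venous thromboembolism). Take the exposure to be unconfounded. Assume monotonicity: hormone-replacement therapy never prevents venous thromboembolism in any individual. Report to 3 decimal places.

p₁ = P(outcome | exposed) = 657/1112 = 0.59083
p₀ = P(outcome | unexposed) = 396/2673 = 0.14815
Under exogeneity and monotonicity, PS = (p₁ − p₀) / (1 − p₀).
PS = (0.59083 − 0.14815) / (1 − 0.14815) = 0.44268 / 0.85185 ≈ 0.5197

PS ≈ 0.520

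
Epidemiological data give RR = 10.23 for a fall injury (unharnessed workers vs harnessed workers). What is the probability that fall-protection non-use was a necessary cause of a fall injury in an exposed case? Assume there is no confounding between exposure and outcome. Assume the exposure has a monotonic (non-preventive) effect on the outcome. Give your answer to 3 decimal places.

Under exogeneity and monotonicity, PN = (RR − 1) / RR = 1 − 1/RR.
PN = (10.23 − 1) / 10.23 = 9.23 / 10.23 ≈ 0.9022

PN ≈ 0.902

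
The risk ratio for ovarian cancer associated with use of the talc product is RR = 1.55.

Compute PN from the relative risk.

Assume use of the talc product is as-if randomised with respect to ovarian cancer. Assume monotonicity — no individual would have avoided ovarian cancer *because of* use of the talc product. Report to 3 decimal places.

PN ≈ 0.355

Under exogeneity and monotonicity, PN = (RR − 1) / RR = 1 − 1/RR.
PN = (1.55 − 1) / 1.55 = 0.55 / 1.55 ≈ 0.3548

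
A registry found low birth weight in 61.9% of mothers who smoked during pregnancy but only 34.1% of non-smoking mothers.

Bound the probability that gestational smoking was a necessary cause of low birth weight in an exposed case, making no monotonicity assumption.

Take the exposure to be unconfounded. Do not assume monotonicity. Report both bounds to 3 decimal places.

0.449 ≤ PN ≤ 1.000

p₁ = 0.619, p₀ = 0.341.
Under exogeneity alone the bounds on PN are max{0,(p₁−p₀)/p₁} ≤ PN ≤ min{1,(1−p₀)/p₁}.
  lower = (p₁ − p₀)/p₁ = 0.278 / 0.619 ≈ 0.4491
  upper = min{1, (1 − p₀)/p₁} = 0.659 / 0.619 ≈ 1.0646 → capped at 1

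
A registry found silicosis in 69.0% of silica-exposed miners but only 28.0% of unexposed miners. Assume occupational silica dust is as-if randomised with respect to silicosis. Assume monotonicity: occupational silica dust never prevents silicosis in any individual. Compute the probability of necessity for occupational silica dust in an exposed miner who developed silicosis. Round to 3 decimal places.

PN ≈ 0.594

p₁ = 0.69, p₀ = 0.28.
Under exogeneity and monotonicity, PN = (p₁ − p₀) / p₁.
PN = (0.69 − 0.28) / 0.69 = 0.41 / 0.69 ≈ 0.5942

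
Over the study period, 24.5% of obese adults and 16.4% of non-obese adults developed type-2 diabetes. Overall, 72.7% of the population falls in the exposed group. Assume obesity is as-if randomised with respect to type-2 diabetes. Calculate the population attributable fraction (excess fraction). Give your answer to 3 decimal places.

p₁ = 0.245, p₀ = 0.164.
Overall risk P(Y=1) = π·p₁ + (1−π)·p₀ = 0.727×0.245 + 0.273×0.164 = 0.22289.
Under exogeneity, PAF = [P(Y=1) − p₀] / P(Y=1).
PAF = (0.22289 − 0.164) / 0.22289 ≈ 0.2642

PAF ≈ 0.264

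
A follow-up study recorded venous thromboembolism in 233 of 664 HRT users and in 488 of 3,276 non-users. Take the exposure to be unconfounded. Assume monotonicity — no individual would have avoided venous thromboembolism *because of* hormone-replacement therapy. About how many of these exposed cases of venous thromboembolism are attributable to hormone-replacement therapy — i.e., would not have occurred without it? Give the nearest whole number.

about 134 cases

p₁ = P(outcome | exposed) = 233/664 = 0.3509
p₀ = P(outcome | unexposed) = 488/3276 = 0.14896
PN = (p₁ − p₀)/p₁ = (0.3509 − 0.14896) / 0.3509 ≈ 0.57549.
Attributable cases ≈ PN × (exposed cases) = 0.57549 × 233 ≈ 134.09.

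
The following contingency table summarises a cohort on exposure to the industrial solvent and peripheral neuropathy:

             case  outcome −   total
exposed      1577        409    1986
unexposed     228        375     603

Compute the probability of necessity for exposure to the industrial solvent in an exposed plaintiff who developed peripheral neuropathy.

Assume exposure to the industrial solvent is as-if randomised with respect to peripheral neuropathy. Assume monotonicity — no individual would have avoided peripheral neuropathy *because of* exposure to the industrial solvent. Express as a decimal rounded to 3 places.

p₁ = P(outcome | exposed) = 1577/1986 = 0.79406
p₀ = P(outcome | unexposed) = 228/603 = 0.37811
Under exogeneity and monotonicity, PN = (p₁ − p₀)/p₁.
PN = (0.79406 − 0.37811) / 0.79406 ≈ 0.5238

PN ≈ 0.524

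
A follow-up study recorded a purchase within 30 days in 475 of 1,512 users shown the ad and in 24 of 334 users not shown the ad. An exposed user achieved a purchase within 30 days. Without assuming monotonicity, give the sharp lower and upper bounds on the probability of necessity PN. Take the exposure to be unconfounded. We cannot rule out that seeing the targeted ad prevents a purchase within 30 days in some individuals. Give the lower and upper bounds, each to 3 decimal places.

0.771 ≤ PN ≤ 1.000

p₁ = P(outcome | exposed) = 475/1512 = 0.31415
p₀ = P(outcome | unexposed) = 24/334 = 0.071856
Under exogeneity alone the bounds on PN are max{0,(p₁−p₀)/p₁} ≤ PN ≤ min{1,(1−p₀)/p₁}.
  lower = (p₁ − p₀)/p₁ = 0.2423 / 0.31415 ≈ 0.7713
  upper = min{1, (1 − p₀)/p₁} = 0.92814 / 0.31415 ≈ 2.9544 → capped at 1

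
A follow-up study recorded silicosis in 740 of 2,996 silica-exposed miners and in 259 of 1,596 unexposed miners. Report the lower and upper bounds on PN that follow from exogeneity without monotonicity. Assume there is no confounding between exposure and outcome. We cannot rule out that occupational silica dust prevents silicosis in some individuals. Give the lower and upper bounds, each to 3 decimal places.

0.343 ≤ PN ≤ 1.000

p₁ = P(outcome | exposed) = 740/2996 = 0.247
p₀ = P(outcome | unexposed) = 259/1596 = 0.16228
Under exogeneity alone the bounds on PN are max{0,(p₁−p₀)/p₁} ≤ PN ≤ min{1,(1−p₀)/p₁}.
  lower = (p₁ − p₀)/p₁ = 0.084715 / 0.247 ≈ 0.3430
  upper = min{1, (1 − p₀)/p₁} = 0.83772 / 0.247 ≈ 3.3916 → capped at 1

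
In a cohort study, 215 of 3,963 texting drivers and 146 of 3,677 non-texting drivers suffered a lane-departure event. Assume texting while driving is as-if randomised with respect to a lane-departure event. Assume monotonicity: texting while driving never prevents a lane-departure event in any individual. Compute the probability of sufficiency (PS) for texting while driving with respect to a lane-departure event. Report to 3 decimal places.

p₁ = P(outcome | exposed) = 215/3963 = 0.054252
p₀ = P(outcome | unexposed) = 146/3677 = 0.039706
Under exogeneity and monotonicity, PS = (p₁ − p₀) / (1 − p₀).
PS = (0.054252 − 0.039706) / (1 − 0.039706) = 0.014546 / 0.96029 ≈ 0.0151

PS ≈ 0.015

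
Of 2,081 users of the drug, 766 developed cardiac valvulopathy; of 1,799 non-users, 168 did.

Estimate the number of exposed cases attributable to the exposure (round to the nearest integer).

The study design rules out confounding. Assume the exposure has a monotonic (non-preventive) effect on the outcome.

about 572 cases

p₁ = P(outcome | exposed) = 766/2081 = 0.36809
p₀ = P(outcome | unexposed) = 168/1799 = 0.093385
PN = (p₁ − p₀)/p₁ = (0.36809 − 0.093385) / 0.36809 ≈ 0.74630.
Attributable cases ≈ PN × (exposed cases) = 0.74630 × 766 ≈ 571.67.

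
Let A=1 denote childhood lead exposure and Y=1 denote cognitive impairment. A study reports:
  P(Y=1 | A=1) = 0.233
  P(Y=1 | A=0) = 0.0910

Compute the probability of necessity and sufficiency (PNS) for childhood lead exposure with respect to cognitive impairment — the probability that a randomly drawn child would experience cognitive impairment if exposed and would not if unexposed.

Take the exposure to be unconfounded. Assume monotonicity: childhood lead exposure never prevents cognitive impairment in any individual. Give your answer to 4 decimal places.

PNS ≈ 0.1420

Let p₁ = 0.233, p₀ = 0.091.
Under exogeneity and monotonicity, PNS = p₁ − p₀.
PNS = 0.233 − 0.091 = 0.142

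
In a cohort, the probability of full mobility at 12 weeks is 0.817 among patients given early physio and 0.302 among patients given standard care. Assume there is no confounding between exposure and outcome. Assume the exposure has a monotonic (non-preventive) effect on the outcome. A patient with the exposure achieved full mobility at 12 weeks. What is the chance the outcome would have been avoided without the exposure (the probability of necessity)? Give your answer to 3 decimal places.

Let p₁ = 0.817, p₀ = 0.302.
Under exogeneity and monotonicity, PN = (p₁ − p₀) / p₁.
PN = (0.817 − 0.302) / 0.817 = 0.515 / 0.817 ≈ 0.6304

PN ≈ 0.630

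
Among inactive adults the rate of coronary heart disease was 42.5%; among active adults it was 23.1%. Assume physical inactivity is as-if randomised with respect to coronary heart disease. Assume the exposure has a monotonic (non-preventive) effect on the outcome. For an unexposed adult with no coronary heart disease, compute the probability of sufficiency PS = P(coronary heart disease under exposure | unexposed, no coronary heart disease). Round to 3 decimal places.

PS ≈ 0.252

p₁ = 0.425, p₀ = 0.231.
Under exogeneity and monotonicity, PS = (p₁ − p₀) / (1 − p₀).
PS = (0.425 − 0.231) / (1 − 0.231) = 0.194 / 0.769 ≈ 0.2523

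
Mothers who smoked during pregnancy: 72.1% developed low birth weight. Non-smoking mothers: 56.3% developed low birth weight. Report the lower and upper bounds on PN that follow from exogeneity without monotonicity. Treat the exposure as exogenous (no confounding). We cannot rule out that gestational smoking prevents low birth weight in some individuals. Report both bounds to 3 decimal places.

p₁ = 0.721, p₀ = 0.563.
Under exogeneity alone the bounds on PN are max{0,(p₁−p₀)/p₁} ≤ PN ≤ min{1,(1−p₀)/p₁}.
  lower = (p₁ − p₀)/p₁ = 0.158 / 0.721 ≈ 0.2191
  upper = min{1, (1 − p₀)/p₁} = 0.437 / 0.721 ≈ 0.6061

0.219 ≤ PN ≤ 0.606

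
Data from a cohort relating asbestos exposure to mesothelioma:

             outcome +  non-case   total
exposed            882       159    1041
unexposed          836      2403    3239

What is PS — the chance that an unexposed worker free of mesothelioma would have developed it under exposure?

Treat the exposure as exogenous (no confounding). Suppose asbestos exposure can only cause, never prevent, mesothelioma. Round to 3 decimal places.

PS ≈ 0.794

p₁ = P(outcome | exposed) = 882/1041 = 0.84726
p₀ = P(outcome | unexposed) = 836/3239 = 0.2581
Under exogeneity and monotonicity, PS = (p₁ − p₀)/(1 − p₀).
PS = (0.84726 − 0.2581) / 0.7419 ≈ 0.7941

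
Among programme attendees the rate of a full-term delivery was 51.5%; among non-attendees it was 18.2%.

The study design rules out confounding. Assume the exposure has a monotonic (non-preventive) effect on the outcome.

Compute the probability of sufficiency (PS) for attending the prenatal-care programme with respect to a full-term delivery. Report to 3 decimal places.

p₁ = 0.515, p₀ = 0.182.
Under exogeneity and monotonicity, PS = (p₁ − p₀) / (1 − p₀).
PS = (0.515 − 0.182) / (1 − 0.182) = 0.333 / 0.818 ≈ 0.4071

PS ≈ 0.407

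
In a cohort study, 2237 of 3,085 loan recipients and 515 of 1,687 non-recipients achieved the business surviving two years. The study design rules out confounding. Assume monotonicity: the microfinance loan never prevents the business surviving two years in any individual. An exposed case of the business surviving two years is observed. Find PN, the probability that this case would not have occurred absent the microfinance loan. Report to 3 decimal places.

PN ≈ 0.579

p₁ = P(outcome | exposed) = 2237/3085 = 0.72512
p₀ = P(outcome | unexposed) = 515/1687 = 0.30528
Under exogeneity and monotonicity, PN = (p₁ − p₀) / p₁.
PN = (0.72512 − 0.30528) / 0.72512 = 0.41985 / 0.72512 ≈ 0.5790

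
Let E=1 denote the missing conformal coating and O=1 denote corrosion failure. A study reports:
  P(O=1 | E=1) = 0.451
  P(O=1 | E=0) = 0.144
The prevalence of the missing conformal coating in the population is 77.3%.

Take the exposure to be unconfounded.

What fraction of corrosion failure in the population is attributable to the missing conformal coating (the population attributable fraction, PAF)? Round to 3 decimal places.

PAF ≈ 0.622

Let p₁ = 0.451, p₀ = 0.144.
Overall risk P(Y=1) = π·p₁ + (1−π)·p₀ = 0.773×0.451 + 0.227×0.144 = 0.38131.
Under exogeneity, PAF = [P(Y=1) − p₀] / P(Y=1).
PAF = (0.38131 − 0.144) / 0.38131 ≈ 0.6224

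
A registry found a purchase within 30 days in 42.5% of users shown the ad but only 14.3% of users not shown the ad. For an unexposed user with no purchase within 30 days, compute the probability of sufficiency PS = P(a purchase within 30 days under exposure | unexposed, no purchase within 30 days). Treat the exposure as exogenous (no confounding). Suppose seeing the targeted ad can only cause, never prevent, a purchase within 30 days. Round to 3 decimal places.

p₁ = 0.425, p₀ = 0.143.
Under exogeneity and monotonicity, PS = (p₁ − p₀) / (1 − p₀).
PS = (0.425 − 0.143) / (1 − 0.143) = 0.282 / 0.857 ≈ 0.3291

PS ≈ 0.329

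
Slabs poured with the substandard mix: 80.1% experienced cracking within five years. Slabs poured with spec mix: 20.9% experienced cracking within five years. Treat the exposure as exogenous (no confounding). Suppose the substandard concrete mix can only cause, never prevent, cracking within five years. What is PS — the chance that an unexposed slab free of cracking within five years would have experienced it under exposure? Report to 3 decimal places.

p₁ = 0.801, p₀ = 0.209.
Under exogeneity and monotonicity, PS = (p₁ − p₀) / (1 − p₀).
PS = (0.801 − 0.209) / (1 − 0.209) = 0.592 / 0.791 ≈ 0.7484

PS ≈ 0.748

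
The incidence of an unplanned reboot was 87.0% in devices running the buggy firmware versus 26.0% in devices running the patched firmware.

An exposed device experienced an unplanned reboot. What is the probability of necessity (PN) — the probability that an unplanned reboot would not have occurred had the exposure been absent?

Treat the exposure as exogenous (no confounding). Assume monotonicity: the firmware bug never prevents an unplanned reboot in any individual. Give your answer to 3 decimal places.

p₁ = 0.87, p₀ = 0.26.
Under exogeneity and monotonicity, PN = (p₁ − p₀) / p₁.
PN = (0.87 − 0.26) / 0.87 = 0.61 / 0.87 ≈ 0.7011

PN ≈ 0.701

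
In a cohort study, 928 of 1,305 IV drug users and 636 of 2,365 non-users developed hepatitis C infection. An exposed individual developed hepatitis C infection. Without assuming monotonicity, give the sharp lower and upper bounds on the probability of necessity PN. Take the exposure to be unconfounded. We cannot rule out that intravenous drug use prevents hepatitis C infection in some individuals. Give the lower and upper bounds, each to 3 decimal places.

0.622 ≤ PN ≤ 1.000

p₁ = P(outcome | exposed) = 928/1305 = 0.71111
p₀ = P(outcome | unexposed) = 636/2365 = 0.26892
Under exogeneity alone the bounds on PN are max{0,(p₁−p₀)/p₁} ≤ PN ≤ min{1,(1−p₀)/p₁}.
  lower = (p₁ − p₀)/p₁ = 0.44219 / 0.71111 ≈ 0.6218
  upper = min{1, (1 − p₀)/p₁} = 0.73108 / 0.71111 ≈ 1.0281 → capped at 1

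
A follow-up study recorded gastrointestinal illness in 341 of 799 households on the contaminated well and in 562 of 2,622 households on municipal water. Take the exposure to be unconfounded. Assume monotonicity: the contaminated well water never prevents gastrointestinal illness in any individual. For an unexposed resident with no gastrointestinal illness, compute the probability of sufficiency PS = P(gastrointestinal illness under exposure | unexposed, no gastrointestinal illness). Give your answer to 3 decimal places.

p₁ = P(outcome | exposed) = 341/799 = 0.42678
p₀ = P(outcome | unexposed) = 562/2622 = 0.21434
Under exogeneity and monotonicity, PS = (p₁ − p₀) / (1 − p₀).
PS = (0.42678 − 0.21434) / (1 − 0.21434) = 0.21244 / 0.78566 ≈ 0.2704

PS ≈ 0.270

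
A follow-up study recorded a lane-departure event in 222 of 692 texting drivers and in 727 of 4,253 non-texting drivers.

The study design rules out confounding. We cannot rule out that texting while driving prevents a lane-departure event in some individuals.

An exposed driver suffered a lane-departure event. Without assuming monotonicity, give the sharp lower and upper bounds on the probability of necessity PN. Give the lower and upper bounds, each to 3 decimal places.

p₁ = P(outcome | exposed) = 222/692 = 0.32081
p₀ = P(outcome | unexposed) = 727/4253 = 0.17094
Under exogeneity alone the bounds on PN are max{0,(p₁−p₀)/p₁} ≤ PN ≤ min{1,(1−p₀)/p₁}.
  lower = (p₁ − p₀)/p₁ = 0.14987 / 0.32081 ≈ 0.4672
  upper = min{1, (1 − p₀)/p₁} = 0.82906 / 0.32081 ≈ 2.5843 → capped at 1

0.467 ≤ PN ≤ 1.000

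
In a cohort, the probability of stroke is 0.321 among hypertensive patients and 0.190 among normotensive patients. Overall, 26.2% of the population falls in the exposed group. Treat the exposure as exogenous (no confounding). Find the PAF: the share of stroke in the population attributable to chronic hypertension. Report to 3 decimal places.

PAF ≈ 0.153

Let p₁ = 0.321, p₀ = 0.19.
Overall risk P(Y=1) = π·p₁ + (1−π)·p₀ = 0.262×0.321 + 0.738×0.19 = 0.22432.
Under exogeneity, PAF = [P(Y=1) − p₀] / P(Y=1).
PAF = (0.22432 − 0.19) / 0.22432 ≈ 0.1530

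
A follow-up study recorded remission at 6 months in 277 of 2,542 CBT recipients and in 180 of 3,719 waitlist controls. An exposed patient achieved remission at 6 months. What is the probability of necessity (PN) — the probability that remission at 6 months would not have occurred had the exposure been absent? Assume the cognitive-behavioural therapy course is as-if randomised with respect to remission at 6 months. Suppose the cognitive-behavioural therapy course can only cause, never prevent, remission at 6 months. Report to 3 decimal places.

PN ≈ 0.556

p₁ = P(outcome | exposed) = 277/2542 = 0.10897
p₀ = P(outcome | unexposed) = 180/3719 = 0.0484
Under exogeneity and monotonicity, PN = (p₁ − p₀) / p₁.
PN = (0.10897 − 0.0484) / 0.10897 = 0.060569 / 0.10897 ≈ 0.5558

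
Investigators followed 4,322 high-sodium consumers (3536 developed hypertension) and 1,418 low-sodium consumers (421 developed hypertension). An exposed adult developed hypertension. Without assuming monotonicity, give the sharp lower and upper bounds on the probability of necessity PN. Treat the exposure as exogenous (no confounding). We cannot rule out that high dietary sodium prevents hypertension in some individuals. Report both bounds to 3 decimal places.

p₁ = P(outcome | exposed) = 3536/4322 = 0.81814
p₀ = P(outcome | unexposed) = 421/1418 = 0.2969
Under exogeneity alone the bounds on PN are max{0,(p₁−p₀)/p₁} ≤ PN ≤ min{1,(1−p₀)/p₁}.
  lower = (p₁ − p₀)/p₁ = 0.52124 / 0.81814 ≈ 0.6371
  upper = min{1, (1 − p₀)/p₁} = 0.7031 / 0.81814 ≈ 0.8594

0.637 ≤ PN ≤ 0.859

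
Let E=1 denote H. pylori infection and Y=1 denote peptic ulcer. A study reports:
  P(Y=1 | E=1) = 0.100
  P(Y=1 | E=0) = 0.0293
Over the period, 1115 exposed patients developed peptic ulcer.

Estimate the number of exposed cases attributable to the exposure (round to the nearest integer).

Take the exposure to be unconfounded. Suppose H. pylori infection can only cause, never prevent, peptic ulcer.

about 788 cases

Let p₁ = 0.1, p₀ = 0.0293.
PN = (p₁ − p₀)/p₁ = (0.1 − 0.0293) / 0.1 ≈ 0.70700.
Attributable cases ≈ PN × (exposed cases) = 0.70700 × 1115 ≈ 788.31.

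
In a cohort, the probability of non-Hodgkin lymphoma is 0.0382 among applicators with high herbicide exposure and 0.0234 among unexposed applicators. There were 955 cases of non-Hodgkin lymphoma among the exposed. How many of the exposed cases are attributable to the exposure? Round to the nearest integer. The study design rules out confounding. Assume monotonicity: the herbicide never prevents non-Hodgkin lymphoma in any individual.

about 370 cases

Let p₁ = 0.0382, p₀ = 0.0234.
PN = (p₁ − p₀)/p₁ = (0.0382 − 0.0234) / 0.0382 ≈ 0.38743.
Attributable cases ≈ PN × (exposed cases) = 0.38743 × 955 ≈ 370.00.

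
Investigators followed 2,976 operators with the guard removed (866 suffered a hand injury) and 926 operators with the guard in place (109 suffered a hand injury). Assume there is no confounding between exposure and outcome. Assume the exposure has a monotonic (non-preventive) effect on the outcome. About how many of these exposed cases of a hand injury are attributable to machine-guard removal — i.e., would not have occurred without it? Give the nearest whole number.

about 516 cases

p₁ = P(outcome | exposed) = 866/2976 = 0.29099
p₀ = P(outcome | unexposed) = 109/926 = 0.11771
PN = (p₁ − p₀)/p₁ = (0.29099 − 0.11771) / 0.29099 ≈ 0.59549.
Attributable cases ≈ PN × (exposed cases) = 0.59549 × 866 ≈ 515.69.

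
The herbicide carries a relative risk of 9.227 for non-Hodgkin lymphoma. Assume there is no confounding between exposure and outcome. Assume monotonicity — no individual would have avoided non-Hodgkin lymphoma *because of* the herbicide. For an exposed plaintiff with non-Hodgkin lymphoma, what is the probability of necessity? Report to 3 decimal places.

Under exogeneity and monotonicity, PN = (RR − 1) / RR = 1 − 1/RR.
PN = (9.227 − 1) / 9.227 = 8.227 / 9.227 ≈ 0.8916

PN ≈ 0.892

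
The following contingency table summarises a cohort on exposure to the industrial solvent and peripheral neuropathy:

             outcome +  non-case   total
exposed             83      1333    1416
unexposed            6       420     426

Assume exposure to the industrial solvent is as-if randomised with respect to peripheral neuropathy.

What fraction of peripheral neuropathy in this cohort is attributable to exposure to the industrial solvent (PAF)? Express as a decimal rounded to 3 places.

p₁ = P(outcome | exposed) = 83/1416 = 0.058616
p₀ = P(outcome | unexposed) = 6/426 = 0.014085
Exposure prevalence π = 1416/1842 = 0.76873; overall risk P(Y=1) = 0.048317.
Under exogeneity, PAF = [P(Y=1) − p₀]/P(Y=1).
PAF = (0.048317 − 0.014085) / 0.048317 ≈ 0.7085

PAF ≈ 0.708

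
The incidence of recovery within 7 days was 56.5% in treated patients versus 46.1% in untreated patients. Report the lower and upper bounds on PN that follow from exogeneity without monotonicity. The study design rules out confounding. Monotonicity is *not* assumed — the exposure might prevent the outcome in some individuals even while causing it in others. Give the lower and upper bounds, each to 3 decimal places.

p₁ = 0.565, p₀ = 0.461.
Under exogeneity alone the bounds on PN are max{0,(p₁−p₀)/p₁} ≤ PN ≤ min{1,(1−p₀)/p₁}.
  lower = (p₁ − p₀)/p₁ = 0.104 / 0.565 ≈ 0.1841
  upper = min{1, (1 − p₀)/p₁} = 0.539 / 0.565 ≈ 0.9540

0.184 ≤ PN ≤ 0.954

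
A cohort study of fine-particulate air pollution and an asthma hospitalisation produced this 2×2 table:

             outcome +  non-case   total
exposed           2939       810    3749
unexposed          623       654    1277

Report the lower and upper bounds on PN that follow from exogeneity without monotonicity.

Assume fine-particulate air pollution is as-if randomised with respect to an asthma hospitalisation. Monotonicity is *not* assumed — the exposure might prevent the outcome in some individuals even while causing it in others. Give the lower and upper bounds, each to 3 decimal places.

p₁ = P(outcome | exposed) = 2939/3749 = 0.78394
p₀ = P(outcome | unexposed) = 623/1277 = 0.48786
Under exogeneity alone the bounds on PN are max{0,(p₁−p₀)/p₁} ≤ PN ≤ min{1,(1−p₀)/p₁}.
  lower = (p₁ − p₀)/p₁ = 0.29608 / 0.78394 ≈ 0.3777
  upper = min{1, (1 − p₀)/p₁} = 0.51214 / 0.78394 ≈ 0.6533

0.378 ≤ PN ≤ 0.653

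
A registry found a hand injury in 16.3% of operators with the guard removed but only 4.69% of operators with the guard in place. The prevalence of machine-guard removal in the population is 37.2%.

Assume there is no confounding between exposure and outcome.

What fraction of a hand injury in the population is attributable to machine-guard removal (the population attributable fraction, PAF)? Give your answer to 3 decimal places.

PAF ≈ 0.479

p₁ = 0.163, p₀ = 0.0469.
Overall risk P(Y=1) = π·p₁ + (1−π)·p₀ = 0.372×0.163 + 0.628×0.0469 = 0.090089.
Under exogeneity, PAF = [P(Y=1) − p₀] / P(Y=1).
PAF = (0.090089 − 0.0469) / 0.090089 ≈ 0.4794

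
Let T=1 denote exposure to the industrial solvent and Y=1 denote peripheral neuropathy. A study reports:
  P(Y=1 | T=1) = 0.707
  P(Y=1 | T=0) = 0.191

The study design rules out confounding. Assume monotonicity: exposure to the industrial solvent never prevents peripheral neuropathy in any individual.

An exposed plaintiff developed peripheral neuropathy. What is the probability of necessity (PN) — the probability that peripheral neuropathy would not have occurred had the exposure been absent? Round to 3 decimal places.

PN ≈ 0.730

Let p₁ = 0.707, p₀ = 0.191.
Under exogeneity and monotonicity, PN = (p₁ − p₀) / p₁.
PN = (0.707 − 0.191) / 0.707 = 0.516 / 0.707 ≈ 0.7298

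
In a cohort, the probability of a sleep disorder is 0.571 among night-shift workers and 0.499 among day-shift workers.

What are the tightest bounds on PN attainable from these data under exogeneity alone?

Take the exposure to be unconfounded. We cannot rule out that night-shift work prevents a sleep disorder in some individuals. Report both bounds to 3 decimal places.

Let p₁ = 0.571, p₀ = 0.499.
Under exogeneity alone the bounds on PN are max{0,(p₁−p₀)/p₁} ≤ PN ≤ min{1,(1−p₀)/p₁}.
  lower = (p₁ − p₀)/p₁ = 0.072 / 0.571 ≈ 0.1261
  upper = min{1, (1 − p₀)/p₁} = 0.501 / 0.571 ≈ 0.8774

0.126 ≤ PN ≤ 0.877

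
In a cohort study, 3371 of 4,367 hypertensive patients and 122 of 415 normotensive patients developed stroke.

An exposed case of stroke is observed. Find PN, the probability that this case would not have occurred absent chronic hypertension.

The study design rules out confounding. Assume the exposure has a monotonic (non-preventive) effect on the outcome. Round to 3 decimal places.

p₁ = P(outcome | exposed) = 3371/4367 = 0.77193
p₀ = P(outcome | unexposed) = 122/415 = 0.29398
Under exogeneity and monotonicity, PN = (p₁ − p₀) / p₁.
PN = (0.77193 − 0.29398) / 0.77193 = 0.47795 / 0.77193 ≈ 0.6192

PN ≈ 0.619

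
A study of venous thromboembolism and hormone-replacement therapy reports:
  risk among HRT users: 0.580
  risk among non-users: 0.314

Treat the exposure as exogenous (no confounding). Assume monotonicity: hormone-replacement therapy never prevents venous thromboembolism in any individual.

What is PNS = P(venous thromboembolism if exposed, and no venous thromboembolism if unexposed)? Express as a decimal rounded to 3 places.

PNS ≈ 0.266

Let p₁ = 0.58, p₀ = 0.314.
Under exogeneity and monotonicity, PNS = p₁ − p₀.
PNS = 0.58 − 0.314 = 0.266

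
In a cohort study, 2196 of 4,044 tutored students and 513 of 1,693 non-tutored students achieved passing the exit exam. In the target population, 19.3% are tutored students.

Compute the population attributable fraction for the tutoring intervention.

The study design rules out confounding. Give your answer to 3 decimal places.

PAF ≈ 0.133

p₁ = P(outcome | exposed) = 2196/4044 = 0.54303
p₀ = P(outcome | unexposed) = 513/1693 = 0.30301
Overall risk P(Y=1) = π·p₁ + (1−π)·p₀ = 0.193×0.54303 + 0.807×0.30301 = 0.34934.
Under exogeneity, PAF = [P(Y=1) − p₀] / P(Y=1).
PAF = (0.34934 − 0.30301) / 0.34934 ≈ 0.1326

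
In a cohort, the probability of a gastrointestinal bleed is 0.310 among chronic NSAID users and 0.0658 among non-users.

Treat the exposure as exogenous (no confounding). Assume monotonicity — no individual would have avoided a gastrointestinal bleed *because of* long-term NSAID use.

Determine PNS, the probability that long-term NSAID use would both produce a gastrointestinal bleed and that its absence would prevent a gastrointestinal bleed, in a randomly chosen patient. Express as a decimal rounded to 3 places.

PNS ≈ 0.244

Let p₁ = 0.31, p₀ = 0.0658.
Under exogeneity and monotonicity, PNS = p₁ − p₀.
PNS = 0.31 − 0.0658 = 0.2442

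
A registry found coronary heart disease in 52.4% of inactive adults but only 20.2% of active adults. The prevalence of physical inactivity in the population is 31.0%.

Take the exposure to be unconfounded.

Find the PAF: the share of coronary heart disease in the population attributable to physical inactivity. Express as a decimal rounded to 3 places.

p₁ = 0.524, p₀ = 0.202.
Overall risk P(Y=1) = π·p₁ + (1−π)·p₀ = 0.31×0.524 + 0.69×0.202 = 0.30182.
Under exogeneity, PAF = [P(Y=1) − p₀] / P(Y=1).
PAF = (0.30182 − 0.202) / 0.30182 ≈ 0.3307

PAF ≈ 0.331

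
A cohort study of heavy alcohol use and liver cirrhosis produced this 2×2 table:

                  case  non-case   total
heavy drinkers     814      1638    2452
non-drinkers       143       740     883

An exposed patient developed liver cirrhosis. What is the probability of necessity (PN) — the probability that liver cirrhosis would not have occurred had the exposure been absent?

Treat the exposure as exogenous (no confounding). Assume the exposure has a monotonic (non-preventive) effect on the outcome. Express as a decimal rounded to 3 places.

PN ≈ 0.512

p₁ = P(outcome | exposed) = 814/2452 = 0.33197
p₀ = P(outcome | unexposed) = 143/883 = 0.16195
Under exogeneity and monotonicity, PN = (p₁ − p₀) / p₁.
PN = (0.33197 − 0.16195) / 0.33197 = 0.17003 / 0.33197 ≈ 0.5122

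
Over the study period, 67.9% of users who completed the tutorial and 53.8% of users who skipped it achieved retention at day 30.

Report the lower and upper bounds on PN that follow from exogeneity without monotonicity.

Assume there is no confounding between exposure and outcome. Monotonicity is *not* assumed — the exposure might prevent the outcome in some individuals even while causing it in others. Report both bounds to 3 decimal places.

0.208 ≤ PN ≤ 0.680

p₁ = 0.679, p₀ = 0.538.
Under exogeneity alone the bounds on PN are max{0,(p₁−p₀)/p₁} ≤ PN ≤ min{1,(1−p₀)/p₁}.
  lower = (p₁ − p₀)/p₁ = 0.141 / 0.679 ≈ 0.2077
  upper = min{1, (1 − p₀)/p₁} = 0.462 / 0.679 ≈ 0.6804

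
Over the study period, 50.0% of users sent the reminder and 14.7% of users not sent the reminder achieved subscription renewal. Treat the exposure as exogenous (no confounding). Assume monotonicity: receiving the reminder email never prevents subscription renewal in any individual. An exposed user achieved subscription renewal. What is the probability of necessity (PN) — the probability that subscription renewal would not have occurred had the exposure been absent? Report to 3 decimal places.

PN ≈ 0.706

p₁ = 0.5, p₀ = 0.147.
Under exogeneity and monotonicity, PN = (p₁ − p₀) / p₁.
PN = (0.5 − 0.147) / 0.5 = 0.353 / 0.5 ≈ 0.7060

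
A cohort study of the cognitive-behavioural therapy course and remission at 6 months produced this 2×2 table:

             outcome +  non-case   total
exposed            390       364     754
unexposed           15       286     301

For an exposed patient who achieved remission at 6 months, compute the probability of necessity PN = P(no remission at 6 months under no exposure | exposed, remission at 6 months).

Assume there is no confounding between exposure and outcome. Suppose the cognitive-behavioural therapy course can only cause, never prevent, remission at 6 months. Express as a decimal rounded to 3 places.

PN ≈ 0.904

p₁ = P(outcome | exposed) = 390/754 = 0.51724
p₀ = P(outcome | unexposed) = 15/301 = 0.049834
Under exogeneity and monotonicity, PN = (p₁ − p₀)/p₁.
PN = (0.51724 − 0.049834) / 0.51724 ≈ 0.9037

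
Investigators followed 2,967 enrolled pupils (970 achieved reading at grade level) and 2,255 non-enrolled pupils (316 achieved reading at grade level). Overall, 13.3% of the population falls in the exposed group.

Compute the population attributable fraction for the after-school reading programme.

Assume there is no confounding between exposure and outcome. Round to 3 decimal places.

p₁ = P(outcome | exposed) = 970/2967 = 0.32693
p₀ = P(outcome | unexposed) = 316/2255 = 0.14013
Overall risk P(Y=1) = π·p₁ + (1−π)·p₀ = 0.133×0.32693 + 0.867×0.14013 = 0.16498.
Under exogeneity, PAF = [P(Y=1) − p₀] / P(Y=1).
PAF = (0.16498 − 0.14013) / 0.16498 ≈ 0.1506

PAF ≈ 0.151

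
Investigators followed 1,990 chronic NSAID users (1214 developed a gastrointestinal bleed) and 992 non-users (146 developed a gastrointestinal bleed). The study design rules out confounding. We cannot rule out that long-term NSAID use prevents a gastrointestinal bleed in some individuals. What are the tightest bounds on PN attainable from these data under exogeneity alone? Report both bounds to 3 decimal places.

0.759 ≤ PN ≤ 1.000

p₁ = P(outcome | exposed) = 1214/1990 = 0.61005
p₀ = P(outcome | unexposed) = 146/992 = 0.14718
Under exogeneity alone the bounds on PN are max{0,(p₁−p₀)/p₁} ≤ PN ≤ min{1,(1−p₀)/p₁}.
  lower = (p₁ − p₀)/p₁ = 0.46287 / 0.61005 ≈ 0.7587
  upper = min{1, (1 − p₀)/p₁} = 0.85282 / 0.61005 ≈ 1.3980 → capped at 1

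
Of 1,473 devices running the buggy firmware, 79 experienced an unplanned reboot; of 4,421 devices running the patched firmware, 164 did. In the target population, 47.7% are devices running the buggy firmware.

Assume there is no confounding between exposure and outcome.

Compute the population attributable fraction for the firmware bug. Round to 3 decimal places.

p₁ = P(outcome | exposed) = 79/1473 = 0.053632
p₀ = P(outcome | unexposed) = 164/4421 = 0.037096
Overall risk P(Y=1) = π·p₁ + (1−π)·p₀ = 0.477×0.053632 + 0.523×0.037096 = 0.044984.
Under exogeneity, PAF = [P(Y=1) − p₀] / P(Y=1).
PAF = (0.044984 − 0.037096) / 0.044984 ≈ 0.1753

PAF ≈ 0.175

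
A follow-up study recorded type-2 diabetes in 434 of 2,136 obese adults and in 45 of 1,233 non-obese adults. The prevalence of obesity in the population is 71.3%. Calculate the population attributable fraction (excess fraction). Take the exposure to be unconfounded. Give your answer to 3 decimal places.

PAF ≈ 0.765

p₁ = P(outcome | exposed) = 434/2136 = 0.20318
p₀ = P(outcome | unexposed) = 45/1233 = 0.036496
Overall risk P(Y=1) = π·p₁ + (1−π)·p₀ = 0.713×0.20318 + 0.287×0.036496 = 0.15534.
Under exogeneity, PAF = [P(Y=1) − p₀] / P(Y=1).
PAF = (0.15534 − 0.036496) / 0.15534 ≈ 0.7651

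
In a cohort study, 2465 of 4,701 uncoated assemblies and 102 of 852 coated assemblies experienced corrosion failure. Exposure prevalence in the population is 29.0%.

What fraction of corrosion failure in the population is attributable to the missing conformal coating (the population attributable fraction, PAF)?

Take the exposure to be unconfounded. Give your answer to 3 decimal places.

p₁ = P(outcome | exposed) = 2465/4701 = 0.52436
p₀ = P(outcome | unexposed) = 102/852 = 0.11972
Overall risk P(Y=1) = π·p₁ + (1−π)·p₀ = 0.29×0.52436 + 0.71×0.11972 = 0.23706.
Under exogeneity, PAF = [P(Y=1) − p₀] / P(Y=1).
PAF = (0.23706 − 0.11972) / 0.23706 ≈ 0.4950

PAF ≈ 0.495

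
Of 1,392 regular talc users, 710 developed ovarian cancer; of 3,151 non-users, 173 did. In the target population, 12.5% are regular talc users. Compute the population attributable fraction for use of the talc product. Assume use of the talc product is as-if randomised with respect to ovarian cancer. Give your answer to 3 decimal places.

PAF ≈ 0.509

p₁ = P(outcome | exposed) = 710/1392 = 0.51006
p₀ = P(outcome | unexposed) = 173/3151 = 0.054903
Overall risk P(Y=1) = π·p₁ + (1−π)·p₀ = 0.125×0.51006 + 0.875×0.054903 = 0.1118.
Under exogeneity, PAF = [P(Y=1) − p₀] / P(Y=1).
PAF = (0.1118 − 0.054903) / 0.1118 ≈ 0.5089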